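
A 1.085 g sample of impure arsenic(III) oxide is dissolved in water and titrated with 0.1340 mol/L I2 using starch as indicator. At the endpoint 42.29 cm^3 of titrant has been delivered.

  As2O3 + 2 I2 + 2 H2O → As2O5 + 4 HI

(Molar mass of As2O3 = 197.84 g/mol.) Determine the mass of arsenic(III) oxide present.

n(I2) = 0.04229 L × 0.1340 mol/L = 5.667 × 10^-3 mol
From the 1:2 ratio, n(As2O3) = 1/2 × 5.667 × 10^-3 = 2.833 × 10^-3 mol
mass of As2O3 = 2.833 × 10^-3 × 197.84 g/mol = 0.5606 g

0.5606 g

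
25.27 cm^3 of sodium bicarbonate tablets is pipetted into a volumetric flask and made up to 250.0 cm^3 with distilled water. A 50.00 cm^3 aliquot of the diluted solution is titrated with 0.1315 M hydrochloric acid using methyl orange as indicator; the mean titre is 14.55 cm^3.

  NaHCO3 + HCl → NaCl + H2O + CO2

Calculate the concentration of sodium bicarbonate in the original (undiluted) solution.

0.3786 M

n(HCl) = 0.01455 × 0.1315 = 1.913 × 10^-3 mol
n(NaHCO3) in the aliquot = 1.913 × 10^-3 mol (1:1 ratio)
[NaHCO3]_dilute = 1.913 × 10^-3 / 0.05000 = 0.03827 mol/L
Dilution factor = 250.0 / 25.27 = 9.893
[NaHCO3]_stock = 0.03827 × 9.893 = 0.3786 mol/L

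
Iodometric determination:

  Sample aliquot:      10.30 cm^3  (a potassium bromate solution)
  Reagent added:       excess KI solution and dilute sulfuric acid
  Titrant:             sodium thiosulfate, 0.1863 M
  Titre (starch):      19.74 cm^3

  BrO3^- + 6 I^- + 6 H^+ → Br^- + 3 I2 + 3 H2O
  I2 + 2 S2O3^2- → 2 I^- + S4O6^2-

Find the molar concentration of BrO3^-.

0.05951 M

n(S2O3^2-) = 0.01974 × 0.1863 = 3.678 × 10^-3 mol
n(I2) = n(S2O3^2-)/2 = 1.839 × 10^-3 mol
From the 1:3 ratio, n(BrO3^-) in the aliquot = 1/3 × 1.839 × 10^-3 = 6.129 × 10^-4 mol
[BrO3^-] = 6.129 × 10^-4 / 0.01030 = 0.05951 mol/L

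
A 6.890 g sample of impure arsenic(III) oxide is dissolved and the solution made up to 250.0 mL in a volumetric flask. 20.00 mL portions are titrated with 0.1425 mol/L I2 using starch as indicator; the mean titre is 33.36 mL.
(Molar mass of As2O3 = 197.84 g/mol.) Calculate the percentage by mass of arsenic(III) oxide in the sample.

As2O3 + 2 I2 + 2 H2O → As2O5 + 4 HI
n(I2) per titration = 0.03336 × 0.1425 = 4.754 × 10^-3 mol
From the 1:2 ratio, n(As2O3) in each aliquot = 1/2 × 4.754 × 10^-3 = 2.377 × 10^-3 mol
n(As2O3) in the whole flask = 2.377 × 10^-3 × 250.0/20.00 = 0.02971 mol
mass of As2O3 = 0.02971 × 197.84 = 5.878 g
% As2O3 = 5.878 / 6.890 × 100 = 85.31 %

85.31 %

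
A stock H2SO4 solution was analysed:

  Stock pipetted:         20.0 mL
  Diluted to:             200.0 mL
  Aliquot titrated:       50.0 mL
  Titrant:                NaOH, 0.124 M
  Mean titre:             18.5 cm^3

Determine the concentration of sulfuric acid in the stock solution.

H2SO4 + 2 NaOH → Na2SO4 + 2 H2O
n(NaOH) = 0.0185 × 0.124 = 2.29 × 10^-3 mol
From the 1:2 ratio, n(H2SO4) in the aliquot = 1/2 × 2.29 × 10^-3 = 1.15 × 10^-3 mol
[H2SO4]_dilute = 1.15 × 10^-3 / 0.0500 = 0.0229 mol/L
Dilution factor = 200.0 / 20.0 = 10.00
[H2SO4]_stock = 0.0229 × 10.00 = 0.229 mol/L

0.229 M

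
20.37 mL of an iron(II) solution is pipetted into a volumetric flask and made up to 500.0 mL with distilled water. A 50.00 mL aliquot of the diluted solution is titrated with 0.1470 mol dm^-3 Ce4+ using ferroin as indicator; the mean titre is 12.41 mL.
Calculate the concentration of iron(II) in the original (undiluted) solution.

Ce^4+ + Fe^2+ → Ce^3+ + Fe^3+
n(Ce4+) = 0.01241 × 0.1470 = 1.824 × 10^-3 mol
n(Fe2+) in the aliquot = 1.824 × 10^-3 mol (1:1 ratio)
[Fe2+]_dilute = 1.824 × 10^-3 / 0.05000 = 0.03649 mol/L
Dilution factor = 500.0 / 20.37 = 24.55
[Fe2+]_stock = 0.03649 × 24.55 = 0.8956 mol/L

0.8956 mol/L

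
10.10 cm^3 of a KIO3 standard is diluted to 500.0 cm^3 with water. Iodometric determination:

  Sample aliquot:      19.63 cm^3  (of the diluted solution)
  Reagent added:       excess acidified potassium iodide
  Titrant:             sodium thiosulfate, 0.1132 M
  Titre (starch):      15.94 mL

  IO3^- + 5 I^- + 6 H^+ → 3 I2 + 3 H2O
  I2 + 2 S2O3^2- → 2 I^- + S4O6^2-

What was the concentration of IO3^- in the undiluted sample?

n(S2O3^2-) = 0.01594 × 0.1132 = 1.804 × 10^-3 mol
n(I2) = n(S2O3^2-)/2 = 9.022 × 10^-4 mol
From the 1:3 ratio, n(IO3^-) in the aliquot = 1/3 × 9.022 × 10^-4 = 3.007 × 10^-4 mol
[IO3^-]_dilute = 3.007 × 10^-4 / 0.01963 = 0.01532 mol/L
[IO3^-]_original = 0.01532 × 500.0/10.10 = 0.7584 mol/L

0.7584 M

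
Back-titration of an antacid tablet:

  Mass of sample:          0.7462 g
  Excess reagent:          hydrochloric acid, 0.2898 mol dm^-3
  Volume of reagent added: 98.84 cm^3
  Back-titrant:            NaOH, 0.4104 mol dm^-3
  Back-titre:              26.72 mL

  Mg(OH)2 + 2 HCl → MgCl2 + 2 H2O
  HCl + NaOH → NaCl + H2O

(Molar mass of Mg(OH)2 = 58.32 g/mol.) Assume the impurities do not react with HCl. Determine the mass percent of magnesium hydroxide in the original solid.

n(HCl) added = 0.09884 × 0.2898 = 0.02864 mol
n(NaOH) used in back-titration = 0.02672 × 0.4104 = 0.01097 mol
n(HCl) left over = 0.01097 mol (1:1 ratio)
n(HCl) consumed by analyte = 0.02864 − 0.01097 = 0.01768 mol
From the 1:2 ratio, n(Mg(OH)2) = 1/2 × 0.01768 = 8.839 × 10^-3 mol
mass of Mg(OH)2 = 8.839 × 10^-3 × 58.32 = 0.5155 g
% Mg(OH)2 = 0.5155 / 0.7462 × 100 = 69.08 %

69.08 %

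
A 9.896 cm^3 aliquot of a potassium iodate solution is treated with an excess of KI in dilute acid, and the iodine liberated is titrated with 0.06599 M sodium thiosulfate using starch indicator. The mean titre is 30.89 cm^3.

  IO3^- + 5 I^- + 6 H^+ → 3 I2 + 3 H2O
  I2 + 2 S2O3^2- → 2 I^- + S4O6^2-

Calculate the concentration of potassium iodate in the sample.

n(S2O3^2-) = 0.03089 × 0.06599 = 2.038 × 10^-3 mol
n(I2) = n(S2O3^2-)/2 = 1.019 × 10^-3 mol
From the 1:3 ratio, n(IO3^-) in the aliquot = 1/3 × 1.019 × 10^-3 = 3.397 × 10^-4 mol
[IO3^-] = 3.397 × 10^-4 / 0.009896 = 0.03433 mol/L

0.03433 M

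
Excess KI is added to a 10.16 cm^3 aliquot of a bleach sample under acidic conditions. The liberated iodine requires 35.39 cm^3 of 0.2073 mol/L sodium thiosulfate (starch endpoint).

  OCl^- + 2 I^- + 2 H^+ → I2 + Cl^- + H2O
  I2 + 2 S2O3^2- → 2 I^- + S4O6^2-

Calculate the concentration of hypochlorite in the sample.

0.3610 mol/L

n(S2O3^2-) = 0.03539 × 0.2073 = 7.336 × 10^-3 mol
n(I2) = n(S2O3^2-)/2 = 3.668 × 10^-3 mol
n(OCl^-) in the aliquot = 3.668 × 10^-3 mol (1:1 ratio)
[OCl^-] = 3.668 × 10^-3 / 0.01016 = 0.3610 mol/L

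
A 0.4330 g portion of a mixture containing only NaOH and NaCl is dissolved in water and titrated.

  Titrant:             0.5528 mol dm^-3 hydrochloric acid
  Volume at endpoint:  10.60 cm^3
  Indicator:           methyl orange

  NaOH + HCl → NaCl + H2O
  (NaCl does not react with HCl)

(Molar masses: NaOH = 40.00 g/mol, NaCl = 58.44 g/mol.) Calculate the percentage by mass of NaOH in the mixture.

54.13 %

n(HCl) = 0.01060 × 0.5528 = 5.860 × 10^-3 mol
Let x = n(NaOH), y = n(NaCl).
Titrant: 1x = 5.860 × 10^-3;  mass: 40.00x + 58.44y = 0.4330
Solving, x = 5.860 × 10^-3 mol, y = 3.399 × 10^-3 mol
mass of NaOH = 5.860 × 10^-3 × 40.00 = 0.2344 g
% NaOH = 0.2344 / 0.4330 × 100 = 54.13 %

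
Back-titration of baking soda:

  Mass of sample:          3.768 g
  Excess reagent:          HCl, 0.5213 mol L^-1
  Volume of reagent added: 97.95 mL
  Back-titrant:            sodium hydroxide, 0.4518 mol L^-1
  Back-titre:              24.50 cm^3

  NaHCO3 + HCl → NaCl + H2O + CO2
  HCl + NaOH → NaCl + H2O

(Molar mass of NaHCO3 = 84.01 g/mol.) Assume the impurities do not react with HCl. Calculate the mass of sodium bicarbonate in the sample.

n(HCl) added = 0.09795 × 0.5213 = 0.05106 mol
n(NaOH) used in back-titration = 0.02450 × 0.4518 = 0.01107 mol
n(HCl) left over = 0.01107 mol (1:1 ratio)
n(HCl) consumed by analyte = 0.05106 − 0.01107 = 0.03999 mol
n(NaHCO3) = 0.03999 mol (1:1 ratio)
mass of NaHCO3 = 0.03999 × 84.01 = 3.360 g

3.360 g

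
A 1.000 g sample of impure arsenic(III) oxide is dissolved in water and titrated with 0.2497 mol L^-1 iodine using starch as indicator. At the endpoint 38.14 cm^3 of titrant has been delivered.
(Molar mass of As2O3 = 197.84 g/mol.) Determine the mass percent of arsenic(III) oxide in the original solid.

As2O3 + 2 I2 + 2 H2O → As2O5 + 4 HI
n(I2) = 0.03814 L × 0.2497 mol/L = 9.524 × 10^-3 mol
From the 1:2 ratio, n(As2O3) = 1/2 × 9.524 × 10^-3 = 4.762 × 10^-3 mol
mass of As2O3 = 4.762 × 10^-3 × 197.84 g/mol = 0.9421 g
% As2O3 = 0.9421 / 1.000 × 100 = 94.21 %

94.21 %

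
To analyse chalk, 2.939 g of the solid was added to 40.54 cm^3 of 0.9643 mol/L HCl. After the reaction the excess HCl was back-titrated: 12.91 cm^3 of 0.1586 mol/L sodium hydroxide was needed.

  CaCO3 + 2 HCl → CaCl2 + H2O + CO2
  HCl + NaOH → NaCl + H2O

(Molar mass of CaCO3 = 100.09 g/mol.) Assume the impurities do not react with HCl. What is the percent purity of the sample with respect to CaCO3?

63.08 %

n(HCl) added = 0.04054 × 0.9643 = 0.03909 mol
n(NaOH) used in back-titration = 0.01291 × 0.1586 = 2.048 × 10^-3 mol
n(HCl) left over = 2.048 × 10^-3 mol (1:1 ratio)
n(HCl) consumed by analyte = 0.03909 − 2.048 × 10^-3 = 0.03705 mol
From the 1:2 ratio, n(CaCO3) = 1/2 × 0.03705 = 0.01852 mol
mass of CaCO3 = 0.01852 × 100.09 = 1.854 g
% CaCO3 = 1.854 / 2.939 × 100 = 63.08 %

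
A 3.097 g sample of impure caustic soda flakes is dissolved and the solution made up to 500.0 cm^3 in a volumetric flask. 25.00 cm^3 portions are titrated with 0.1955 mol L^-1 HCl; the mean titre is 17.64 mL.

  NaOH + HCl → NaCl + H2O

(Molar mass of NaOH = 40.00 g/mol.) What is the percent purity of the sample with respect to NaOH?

n(HCl) per titration = 0.01764 × 0.1955 = 3.449 × 10^-3 mol
n(NaOH) in each aliquot = 3.449 × 10^-3 mol (1:1 ratio)
n(NaOH) in the whole flask = 3.449 × 10^-3 × 500.0/25.00 = 0.06897 mol
mass of NaOH = 0.06897 × 40.00 = 2.759 g
% NaOH = 2.759 / 3.097 × 100 = 89.08 %

89.08 %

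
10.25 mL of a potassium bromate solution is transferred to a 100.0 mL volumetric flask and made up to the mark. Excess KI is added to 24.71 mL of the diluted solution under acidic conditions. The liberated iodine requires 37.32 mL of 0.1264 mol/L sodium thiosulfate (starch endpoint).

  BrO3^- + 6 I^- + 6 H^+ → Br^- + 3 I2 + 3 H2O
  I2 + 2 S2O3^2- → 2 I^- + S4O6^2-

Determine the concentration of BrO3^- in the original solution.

0.3104 mol/L

n(S2O3^2-) = 0.03732 × 0.1264 = 4.717 × 10^-3 mol
n(I2) = n(S2O3^2-)/2 = 2.359 × 10^-3 mol
From the 1:3 ratio, n(BrO3^-) in the aliquot = 1/3 × 2.359 × 10^-3 = 7.862 × 10^-4 mol
[BrO3^-]_dilute = 7.862 × 10^-4 / 0.02471 = 0.03182 mol/L
[BrO3^-]_original = 0.03182 × 100.0/10.25 = 0.3104 mol/L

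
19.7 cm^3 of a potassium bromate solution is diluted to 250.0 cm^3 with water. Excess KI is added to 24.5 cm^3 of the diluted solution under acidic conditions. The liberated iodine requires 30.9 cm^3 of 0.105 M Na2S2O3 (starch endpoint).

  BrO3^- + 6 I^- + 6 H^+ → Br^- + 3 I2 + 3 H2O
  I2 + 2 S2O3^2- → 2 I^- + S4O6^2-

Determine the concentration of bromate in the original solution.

n(S2O3^2-) = 0.0309 × 0.105 = 3.24 × 10^-3 mol
n(I2) = n(S2O3^2-)/2 = 1.62 × 10^-3 mol
From the 1:3 ratio, n(BrO3^-) in the aliquot = 1/3 × 1.62 × 10^-3 = 5.41 × 10^-4 mol
[BrO3^-]_dilute = 5.41 × 10^-4 / 0.0245 = 0.0221 mol/L
[BrO3^-]_original = 0.0221 × 250.0/19.7 = 0.280 mol/L

0.280 M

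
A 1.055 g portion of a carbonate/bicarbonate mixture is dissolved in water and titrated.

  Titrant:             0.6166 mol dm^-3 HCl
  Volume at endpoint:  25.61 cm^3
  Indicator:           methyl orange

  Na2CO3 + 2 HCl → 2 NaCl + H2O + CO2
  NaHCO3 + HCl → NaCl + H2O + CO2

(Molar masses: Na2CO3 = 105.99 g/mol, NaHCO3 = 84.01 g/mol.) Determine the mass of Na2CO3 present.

n(HCl) = 0.02561 × 0.6166 = 0.01579 mol
Let x = n(Na2CO3), y = n(NaHCO3).
Titrant: 2x + 1y = 0.01579;  mass: 105.99x + 84.01y = 1.055
Solving, x = 4.379 × 10^-3 mol, y = 7.034 × 10^-3 mol
mass of Na2CO3 = 4.379 × 10^-3 × 105.99 = 0.4641 g

0.4641 g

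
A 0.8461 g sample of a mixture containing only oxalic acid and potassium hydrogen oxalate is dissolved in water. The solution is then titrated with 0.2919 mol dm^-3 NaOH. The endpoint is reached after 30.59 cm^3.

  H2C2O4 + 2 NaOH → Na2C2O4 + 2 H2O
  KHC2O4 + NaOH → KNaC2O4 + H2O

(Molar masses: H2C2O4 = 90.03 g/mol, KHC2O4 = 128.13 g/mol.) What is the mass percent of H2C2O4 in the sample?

19.08 %

n(NaOH) = 0.03059 × 0.2919 = 8.929 × 10^-3 mol
Let x = n(H2C2O4), y = n(KHC2O4).
Titrant: 2x + 1y = 8.929 × 10^-3;  mass: 90.03x + 128.13y = 0.8461
Solving, x = 1.793 × 10^-3 mol, y = 5.344 × 10^-3 mol
mass of H2C2O4 = 1.793 × 10^-3 × 90.03 = 0.1614 g
% H2C2O4 = 0.1614 / 0.8461 × 100 = 19.08 %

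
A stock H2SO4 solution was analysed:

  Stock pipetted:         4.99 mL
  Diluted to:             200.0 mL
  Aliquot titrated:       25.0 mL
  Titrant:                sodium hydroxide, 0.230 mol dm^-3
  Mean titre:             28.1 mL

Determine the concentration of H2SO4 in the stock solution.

H2SO4 + 2 NaOH → Na2SO4 + 2 H2O
n(NaOH) = 0.0281 × 0.230 = 6.46 × 10^-3 mol
From the 1:2 ratio, n(H2SO4) in the aliquot = 1/2 × 6.46 × 10^-3 = 3.23 × 10^-3 mol
[H2SO4]_dilute = 3.23 × 10^-3 / 0.0250 = 0.129 mol/L
Dilution factor = 200.0 / 4.99 = 40.08
[H2SO4]_stock = 0.129 × 40.08 = 5.18 mol/L

5.18 mol/L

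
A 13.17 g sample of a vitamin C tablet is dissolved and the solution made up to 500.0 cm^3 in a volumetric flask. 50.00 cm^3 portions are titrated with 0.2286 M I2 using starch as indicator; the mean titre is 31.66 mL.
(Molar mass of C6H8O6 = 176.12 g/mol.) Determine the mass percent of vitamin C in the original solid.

C6H8O6 + I2 → C6H6O6 + 2 HI
n(I2) per titration = 0.03166 × 0.2286 = 7.237 × 10^-3 mol
n(C6H8O6) in each aliquot = 7.237 × 10^-3 mol (1:1 ratio)
n(C6H8O6) in the whole flask = 7.237 × 10^-3 × 500.0/50.00 = 0.07237 mol
mass of C6H8O6 = 0.07237 × 176.12 = 12.75 g
% C6H8O6 = 12.75 / 13.17 × 100 = 96.79 %

96.79 %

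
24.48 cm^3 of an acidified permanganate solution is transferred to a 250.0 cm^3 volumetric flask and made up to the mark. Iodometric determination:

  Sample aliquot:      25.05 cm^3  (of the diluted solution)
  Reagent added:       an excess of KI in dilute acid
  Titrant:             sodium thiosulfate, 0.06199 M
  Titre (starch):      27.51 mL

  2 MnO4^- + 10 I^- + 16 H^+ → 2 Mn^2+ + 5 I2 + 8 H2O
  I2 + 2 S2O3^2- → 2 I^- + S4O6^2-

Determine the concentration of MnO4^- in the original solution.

n(S2O3^2-) = 0.02751 × 0.06199 = 1.705 × 10^-3 mol
n(I2) = n(S2O3^2-)/2 = 8.527 × 10^-4 mol
From the 2:5 ratio, n(MnO4^-) in the aliquot = 2/5 × 8.527 × 10^-4 = 3.411 × 10^-4 mol
[MnO4^-]_dilute = 3.411 × 10^-4 / 0.02505 = 0.01362 mol/L
[MnO4^-]_original = 0.01362 × 250.0/24.48 = 0.1390 mol/L

0.1390 M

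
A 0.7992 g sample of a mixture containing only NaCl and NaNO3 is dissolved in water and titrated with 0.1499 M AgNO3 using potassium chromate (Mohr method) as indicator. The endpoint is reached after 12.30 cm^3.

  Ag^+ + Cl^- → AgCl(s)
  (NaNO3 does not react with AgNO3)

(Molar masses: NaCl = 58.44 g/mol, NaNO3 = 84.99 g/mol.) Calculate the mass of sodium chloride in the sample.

0.1077 g

n(AgNO3) = 0.01230 × 0.1499 = 1.844 × 10^-3 mol
Let x = n(NaCl), y = n(NaNO3).
Titrant: 1x = 1.844 × 10^-3;  mass: 58.44x + 84.99y = 0.7992
Solving, x = 1.844 × 10^-3 mol, y = 8.136 × 10^-3 mol
mass of NaCl = 1.844 × 10^-3 × 58.44 = 0.1077 g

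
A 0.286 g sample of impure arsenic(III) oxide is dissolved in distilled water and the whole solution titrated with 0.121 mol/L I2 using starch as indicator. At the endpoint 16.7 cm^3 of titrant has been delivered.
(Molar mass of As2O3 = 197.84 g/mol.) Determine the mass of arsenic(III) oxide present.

0.200 g

As2O3 + 2 I2 + 2 H2O → As2O5 + 4 HI
n(I2) = 0.0167 L × 0.121 mol/L = 2.02 × 10^-3 mol
From the 1:2 ratio, n(As2O3) = 1/2 × 2.02 × 10^-3 = 1.01 × 10^-3 mol
mass of As2O3 = 1.01 × 10^-3 × 197.84 g/mol = 0.200 g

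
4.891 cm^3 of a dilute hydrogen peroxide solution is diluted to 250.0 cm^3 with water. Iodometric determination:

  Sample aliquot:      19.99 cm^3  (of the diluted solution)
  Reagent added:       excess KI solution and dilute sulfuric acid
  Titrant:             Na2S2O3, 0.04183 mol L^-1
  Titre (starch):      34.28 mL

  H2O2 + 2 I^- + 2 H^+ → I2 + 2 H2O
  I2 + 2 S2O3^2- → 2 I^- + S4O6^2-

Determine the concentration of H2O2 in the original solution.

1.833 mol/L

n(S2O3^2-) = 0.03428 × 0.04183 = 1.434 × 10^-3 mol
n(I2) = n(S2O3^2-)/2 = 7.170 × 10^-4 mol
n(H2O2) in the aliquot = 7.170 × 10^-4 mol (1:1 ratio)
[H2O2]_dilute = 7.170 × 10^-4 / 0.01999 = 0.03587 mol/L
[H2O2]_original = 0.03587 × 250.0/4.891 = 1.833 mol/L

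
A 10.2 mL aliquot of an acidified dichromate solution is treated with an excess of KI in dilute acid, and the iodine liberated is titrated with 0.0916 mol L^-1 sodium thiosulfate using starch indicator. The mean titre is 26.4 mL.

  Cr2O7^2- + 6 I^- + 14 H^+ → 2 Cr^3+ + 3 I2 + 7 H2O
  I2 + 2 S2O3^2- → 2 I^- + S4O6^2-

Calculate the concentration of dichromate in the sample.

n(S2O3^2-) = 0.0264 × 0.0916 = 2.42 × 10^-3 mol
n(I2) = n(S2O3^2-)/2 = 1.21 × 10^-3 mol
From the 1:3 ratio, n(Cr2O7^2-) in the aliquot = 1/3 × 1.21 × 10^-3 = 4.03 × 10^-4 mol
[Cr2O7^2-] = 4.03 × 10^-4 / 0.0102 = 0.0395 mol/L

0.0395 mol/L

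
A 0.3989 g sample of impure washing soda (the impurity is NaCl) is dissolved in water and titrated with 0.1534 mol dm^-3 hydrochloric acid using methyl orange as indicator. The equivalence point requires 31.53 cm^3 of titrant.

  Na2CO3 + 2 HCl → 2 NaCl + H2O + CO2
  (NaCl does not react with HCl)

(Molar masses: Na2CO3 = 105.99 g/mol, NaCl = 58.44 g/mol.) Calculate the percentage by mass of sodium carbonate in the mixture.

64.26 %

n(HCl) = 0.03153 × 0.1534 = 4.837 × 10^-3 mol
Let x = n(Na2CO3), y = n(NaCl).
Titrant: 2x = 4.837 × 10^-3;  mass: 105.99x + 58.44y = 0.3989
Solving, x = 2.418 × 10^-3 mol, y = 2.440 × 10^-3 mol
mass of Na2CO3 = 2.418 × 10^-3 × 105.99 = 0.2563 g
% Na2CO3 = 0.2563 / 0.3989 × 100 = 64.26 %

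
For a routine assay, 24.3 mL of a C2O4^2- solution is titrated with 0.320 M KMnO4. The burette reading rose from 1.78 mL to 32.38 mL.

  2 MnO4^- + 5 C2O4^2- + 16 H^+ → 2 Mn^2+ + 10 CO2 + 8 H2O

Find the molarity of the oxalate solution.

n(KMnO4) = 0.0306 L × 0.320 mol/L = 9.79 × 10^-3 mol
From the 5:2 mole ratio, n(C2O4^2-) = 5/2 × 9.79 × 10^-3 = 0.0245 mol
[C2O4^2-] = 0.0245 mol / 0.0243 L = 1.01 mol/L

1.01 M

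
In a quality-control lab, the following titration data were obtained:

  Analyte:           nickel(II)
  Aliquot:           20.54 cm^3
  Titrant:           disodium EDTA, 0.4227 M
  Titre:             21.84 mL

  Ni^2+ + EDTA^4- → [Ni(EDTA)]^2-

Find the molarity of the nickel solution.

0.4495 M

n(EDTA) = 0.02184 L × 0.4227 mol/L = 9.232 × 10^-3 mol
n(Ni2+) = 9.232 × 10^-3 mol (1:1 mole ratio)
[Ni2+] = 9.232 × 10^-3 mol / 0.02054 L = 0.4495 mol/L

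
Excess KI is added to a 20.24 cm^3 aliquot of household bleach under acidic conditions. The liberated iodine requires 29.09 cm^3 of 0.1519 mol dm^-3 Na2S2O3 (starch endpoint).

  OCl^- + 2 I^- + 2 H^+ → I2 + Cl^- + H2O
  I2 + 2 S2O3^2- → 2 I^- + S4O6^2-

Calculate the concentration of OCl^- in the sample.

0.1092 mol/L

n(S2O3^2-) = 0.02909 × 0.1519 = 4.419 × 10^-3 mol
n(I2) = n(S2O3^2-)/2 = 2.209 × 10^-3 mol
n(OCl^-) in the aliquot = 2.209 × 10^-3 mol (1:1 ratio)
[OCl^-] = 2.209 × 10^-3 / 0.02024 = 0.1092 mol/L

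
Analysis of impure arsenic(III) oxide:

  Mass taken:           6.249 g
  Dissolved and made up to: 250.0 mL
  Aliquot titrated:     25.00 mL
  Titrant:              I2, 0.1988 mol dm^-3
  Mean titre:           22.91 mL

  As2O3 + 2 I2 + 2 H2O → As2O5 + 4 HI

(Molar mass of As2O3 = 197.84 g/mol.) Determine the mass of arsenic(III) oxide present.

n(I2) per titration = 0.02291 × 0.1988 = 4.555 × 10^-3 mol
From the 1:2 ratio, n(As2O3) in each aliquot = 1/2 × 4.555 × 10^-3 = 2.277 × 10^-3 mol
n(As2O3) in the whole flask = 2.277 × 10^-3 × 250.0/25.00 = 0.02277 mol
mass of As2O3 = 0.02277 × 197.84 = 4.505 g

4.505 g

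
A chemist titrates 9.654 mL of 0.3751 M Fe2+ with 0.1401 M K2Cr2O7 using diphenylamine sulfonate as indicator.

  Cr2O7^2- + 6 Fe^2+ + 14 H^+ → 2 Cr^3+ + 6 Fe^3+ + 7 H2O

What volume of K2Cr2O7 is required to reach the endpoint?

4.308 mL

n(Fe2+) = 0.009654 L × 0.3751 mol/L = 3.621 × 10^-3 mol
From the 1:6 stoichiometry, n(K2Cr2O7) = 1/6 × 3.621 × 10^-3 = 6.035 × 10^-4 mol
V(K2Cr2O7) = 6.035 × 10^-4 mol / 0.1401 mol/L = 0.004308 L = 4.308 mL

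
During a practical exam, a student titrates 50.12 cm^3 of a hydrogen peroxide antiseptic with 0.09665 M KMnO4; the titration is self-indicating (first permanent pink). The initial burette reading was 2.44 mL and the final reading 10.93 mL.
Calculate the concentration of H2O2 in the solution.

2 MnO4^- + 5 H2O2 + 6 H^+ → 2 Mn^2+ + 5 O2 + 8 H2O
n(KMnO4) = 0.008490 L × 0.09665 mol/L = 8.206 × 10^-4 mol
From the 5:2 mole ratio, n(H2O2) = 5/2 × 8.206 × 10^-4 = 2.051 × 10^-3 mol
[H2O2] = 2.051 × 10^-3 mol / 0.05012 L = 0.04093 mol/L

0.04093 M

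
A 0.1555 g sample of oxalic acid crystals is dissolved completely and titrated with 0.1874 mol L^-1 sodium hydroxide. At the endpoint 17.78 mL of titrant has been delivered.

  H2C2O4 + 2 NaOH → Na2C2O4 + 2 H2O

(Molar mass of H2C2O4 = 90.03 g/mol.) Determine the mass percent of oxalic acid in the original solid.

96.46 %

n(NaOH) = 0.01778 L × 0.1874 mol/L = 3.332 × 10^-3 mol
From the 1:2 ratio, n(H2C2O4) = 1/2 × 3.332 × 10^-3 = 1.666 × 10^-3 mol
mass of H2C2O4 = 1.666 × 10^-3 × 90.03 g/mol = 0.1500 g
% H2C2O4 = 0.1500 / 0.1555 × 100 = 96.46 %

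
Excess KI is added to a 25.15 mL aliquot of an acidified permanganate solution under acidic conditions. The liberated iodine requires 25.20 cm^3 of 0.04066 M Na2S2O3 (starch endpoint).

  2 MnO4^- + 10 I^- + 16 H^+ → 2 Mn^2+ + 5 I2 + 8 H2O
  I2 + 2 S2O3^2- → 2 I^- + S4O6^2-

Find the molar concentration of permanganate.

n(S2O3^2-) = 0.02520 × 0.04066 = 1.025 × 10^-3 mol
n(I2) = n(S2O3^2-)/2 = 5.123 × 10^-4 mol
From the 2:5 ratio, n(MnO4^-) in the aliquot = 2/5 × 5.123 × 10^-4 = 2.049 × 10^-4 mol
[MnO4^-] = 2.049 × 10^-4 / 0.02515 = 0.008148 mol/L

0.008148 M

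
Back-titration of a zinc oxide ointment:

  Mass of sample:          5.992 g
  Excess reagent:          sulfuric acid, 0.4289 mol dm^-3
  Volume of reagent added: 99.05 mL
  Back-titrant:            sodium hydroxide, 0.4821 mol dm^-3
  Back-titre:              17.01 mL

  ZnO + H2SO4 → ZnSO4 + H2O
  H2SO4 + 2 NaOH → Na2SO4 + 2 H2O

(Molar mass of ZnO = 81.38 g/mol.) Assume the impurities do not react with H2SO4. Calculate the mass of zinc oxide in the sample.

n(H2SO4) added = 0.09905 × 0.4289 = 0.04248 mol
n(NaOH) used in back-titration = 0.01701 × 0.4821 = 8.201 × 10^-3 mol
From the 1:2 ratio, n(H2SO4) left over = 1/2 × 8.201 × 10^-3 = 4.100 × 10^-3 mol
n(H2SO4) consumed by analyte = 0.04248 − 4.100 × 10^-3 = 0.03838 mol
n(ZnO) = 0.03838 mol (1:1 ratio)
mass of ZnO = 0.03838 × 81.38 = 3.124 g

3.124 g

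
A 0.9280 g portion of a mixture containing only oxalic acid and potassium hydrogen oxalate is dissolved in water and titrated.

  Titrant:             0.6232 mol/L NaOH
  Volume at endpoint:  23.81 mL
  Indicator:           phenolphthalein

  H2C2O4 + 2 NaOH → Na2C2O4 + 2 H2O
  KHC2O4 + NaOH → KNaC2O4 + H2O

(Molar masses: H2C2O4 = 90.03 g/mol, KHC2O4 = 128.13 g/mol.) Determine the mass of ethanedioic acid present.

0.5271 g

n(NaOH) = 0.02381 × 0.6232 = 0.01484 mol
Let x = n(H2C2O4), y = n(KHC2O4).
Titrant: 2x + 1y = 0.01484;  mass: 90.03x + 128.13y = 0.9280
Solving, x = 5.855 × 10^-3 mol, y = 3.129 × 10^-3 mol
mass of H2C2O4 = 5.855 × 10^-3 × 90.03 = 0.5271 g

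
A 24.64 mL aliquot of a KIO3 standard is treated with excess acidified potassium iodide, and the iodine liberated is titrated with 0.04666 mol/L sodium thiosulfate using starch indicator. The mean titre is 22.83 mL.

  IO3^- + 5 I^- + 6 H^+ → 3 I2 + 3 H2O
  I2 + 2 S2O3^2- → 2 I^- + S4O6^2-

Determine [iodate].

n(S2O3^2-) = 0.02283 × 0.04666 = 1.065 × 10^-3 mol
n(I2) = n(S2O3^2-)/2 = 5.326 × 10^-4 mol
From the 1:3 ratio, n(IO3^-) in the aliquot = 1/3 × 5.326 × 10^-4 = 1.775 × 10^-4 mol
[IO3^-] = 1.775 × 10^-4 / 0.02464 = 0.007205 mol/L

0.007205 mol/L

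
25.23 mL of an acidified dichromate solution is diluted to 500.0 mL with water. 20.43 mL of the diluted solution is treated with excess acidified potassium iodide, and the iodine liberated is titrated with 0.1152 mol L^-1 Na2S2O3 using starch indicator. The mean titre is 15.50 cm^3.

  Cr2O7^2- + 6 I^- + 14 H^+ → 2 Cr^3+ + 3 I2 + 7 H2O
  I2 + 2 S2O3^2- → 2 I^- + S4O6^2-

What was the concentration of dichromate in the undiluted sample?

0.2887 mol/L

n(S2O3^2-) = 0.01550 × 0.1152 = 1.786 × 10^-3 mol
n(I2) = n(S2O3^2-)/2 = 8.928 × 10^-4 mol
From the 1:3 ratio, n(Cr2O7^2-) in the aliquot = 1/3 × 8.928 × 10^-4 = 2.976 × 10^-4 mol
[Cr2O7^2-]_dilute = 2.976 × 10^-4 / 0.02043 = 0.01457 mol/L
[Cr2O7^2-]_original = 0.01457 × 500.0/25.23 = 0.2887 mol/L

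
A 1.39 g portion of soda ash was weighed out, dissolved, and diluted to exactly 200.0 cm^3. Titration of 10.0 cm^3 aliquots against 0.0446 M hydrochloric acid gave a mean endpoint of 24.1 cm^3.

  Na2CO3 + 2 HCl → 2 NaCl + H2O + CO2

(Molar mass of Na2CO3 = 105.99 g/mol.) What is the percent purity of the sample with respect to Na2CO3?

82.0 %

n(HCl) per titration = 0.0241 × 0.0446 = 1.07 × 10^-3 mol
From the 1:2 ratio, n(Na2CO3) in each aliquot = 1/2 × 1.07 × 10^-3 = 5.37 × 10^-4 mol
n(Na2CO3) in the whole flask = 5.37 × 10^-4 × 200.0/10.0 = 0.0107 mol
mass of Na2CO3 = 0.0107 × 105.99 = 1.14 g
% Na2CO3 = 1.14 / 1.39 × 100 = 82.0 %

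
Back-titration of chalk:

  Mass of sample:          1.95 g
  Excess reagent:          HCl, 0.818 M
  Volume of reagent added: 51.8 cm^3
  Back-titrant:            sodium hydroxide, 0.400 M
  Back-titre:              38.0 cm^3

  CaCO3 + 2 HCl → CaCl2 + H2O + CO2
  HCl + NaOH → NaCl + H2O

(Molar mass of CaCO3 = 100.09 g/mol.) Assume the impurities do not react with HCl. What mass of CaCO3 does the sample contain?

n(HCl) added = 0.0518 × 0.818 = 0.0424 mol
n(NaOH) used in back-titration = 0.0380 × 0.400 = 0.0152 mol
n(HCl) left over = 0.0152 mol (1:1 ratio)
n(HCl) consumed by analyte = 0.0424 − 0.0152 = 0.0272 mol
From the 1:2 ratio, n(CaCO3) = 1/2 × 0.0272 = 0.0136 mol
mass of CaCO3 = 0.0136 × 100.09 = 1.36 g

1.36 g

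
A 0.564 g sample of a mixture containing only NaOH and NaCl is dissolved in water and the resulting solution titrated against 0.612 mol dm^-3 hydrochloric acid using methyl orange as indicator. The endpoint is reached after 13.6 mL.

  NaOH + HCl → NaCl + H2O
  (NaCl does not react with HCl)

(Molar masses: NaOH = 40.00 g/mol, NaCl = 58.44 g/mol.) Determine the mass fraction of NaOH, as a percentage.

n(HCl) = 0.0136 × 0.612 = 8.32 × 10^-3 mol
Let x = n(NaOH), y = n(NaCl).
Titrant: 1x = 8.32 × 10^-3;  mass: 40.00x + 58.44y = 0.564
Solving, x = 8.32 × 10^-3 mol, y = 3.95 × 10^-3 mol
mass of NaOH = 8.32 × 10^-3 × 40.00 = 0.333 g
% NaOH = 0.333 / 0.564 × 100 = 59.0 %

59.0 %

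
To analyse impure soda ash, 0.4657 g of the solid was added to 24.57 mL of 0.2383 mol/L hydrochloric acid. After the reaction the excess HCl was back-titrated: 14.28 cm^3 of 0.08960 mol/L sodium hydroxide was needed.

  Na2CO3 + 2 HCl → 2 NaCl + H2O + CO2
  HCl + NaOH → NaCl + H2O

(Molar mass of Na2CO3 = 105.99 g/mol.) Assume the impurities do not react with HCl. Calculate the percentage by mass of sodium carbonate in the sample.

n(HCl) added = 0.02457 × 0.2383 = 5.855 × 10^-3 mol
n(NaOH) used in back-titration = 0.01428 × 0.08960 = 1.279 × 10^-3 mol
n(HCl) left over = 1.279 × 10^-3 mol (1:1 ratio)
n(HCl) consumed by analyte = 5.855 × 10^-3 − 1.279 × 10^-3 = 4.576 × 10^-3 mol
From the 1:2 ratio, n(Na2CO3) = 1/2 × 4.576 × 10^-3 = 2.288 × 10^-3 mol
mass of Na2CO3 = 2.288 × 10^-3 × 105.99 = 0.2425 g
% Na2CO3 = 0.2425 / 0.4657 × 100 = 52.07 %

52.07 %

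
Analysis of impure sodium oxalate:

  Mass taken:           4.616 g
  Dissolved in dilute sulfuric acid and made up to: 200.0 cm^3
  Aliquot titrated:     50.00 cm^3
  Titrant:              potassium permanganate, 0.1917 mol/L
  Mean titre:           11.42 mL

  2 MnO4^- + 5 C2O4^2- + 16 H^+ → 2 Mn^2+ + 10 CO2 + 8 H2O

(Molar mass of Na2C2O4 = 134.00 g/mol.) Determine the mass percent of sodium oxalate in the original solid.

n(KMnO4) per titration = 0.01142 × 0.1917 = 2.189 × 10^-3 mol
From the 5:2 ratio, n(Na2C2O4) in each aliquot = 5/2 × 2.189 × 10^-3 = 5.473 × 10^-3 mol
n(Na2C2O4) in the whole flask = 5.473 × 10^-3 × 200.0/50.00 = 0.02189 mol
mass of Na2C2O4 = 0.02189 × 134.00 = 2.934 g
% Na2C2O4 = 2.934 / 4.616 × 100 = 63.55 %

63.55 %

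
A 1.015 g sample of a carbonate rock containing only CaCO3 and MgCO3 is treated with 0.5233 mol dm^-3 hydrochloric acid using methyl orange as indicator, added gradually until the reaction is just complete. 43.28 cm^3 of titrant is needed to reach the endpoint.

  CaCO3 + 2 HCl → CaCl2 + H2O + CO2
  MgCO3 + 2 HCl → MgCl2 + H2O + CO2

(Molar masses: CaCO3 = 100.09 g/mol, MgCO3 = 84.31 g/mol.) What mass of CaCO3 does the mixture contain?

n(HCl) = 0.04328 × 0.5233 = 0.02265 mol
Let x = n(CaCO3), y = n(MgCO3).
Titrant: 2x + 2y = 0.02265;  mass: 100.09x + 84.31y = 1.015
Solving, x = 3.818 × 10^-3 mol, y = 7.506 × 10^-3 mol
mass of CaCO3 = 3.818 × 10^-3 × 100.09 = 0.3822 g

0.3822 g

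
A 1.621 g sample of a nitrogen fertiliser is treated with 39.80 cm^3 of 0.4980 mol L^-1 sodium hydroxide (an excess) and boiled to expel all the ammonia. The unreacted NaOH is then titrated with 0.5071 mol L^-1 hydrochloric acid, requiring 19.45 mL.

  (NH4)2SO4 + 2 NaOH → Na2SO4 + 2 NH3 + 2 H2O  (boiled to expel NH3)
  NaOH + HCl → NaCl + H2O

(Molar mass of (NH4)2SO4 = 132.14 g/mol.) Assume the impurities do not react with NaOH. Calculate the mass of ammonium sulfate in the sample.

0.6579 g

n(NaOH) added = 0.03980 × 0.4980 = 0.01982 mol
n(HCl) used in back-titration = 0.01945 × 0.5071 = 9.863 × 10^-3 mol
n(NaOH) left over = 9.863 × 10^-3 mol (1:1 ratio)
n(NaOH) consumed by analyte = 0.01982 − 9.863 × 10^-3 = 9.957 × 10^-3 mol
From the 1:2 ratio, n((NH4)2SO4) = 1/2 × 9.957 × 10^-3 = 4.979 × 10^-3 mol
mass of (NH4)2SO4 = 4.979 × 10^-3 × 132.14 = 0.6579 g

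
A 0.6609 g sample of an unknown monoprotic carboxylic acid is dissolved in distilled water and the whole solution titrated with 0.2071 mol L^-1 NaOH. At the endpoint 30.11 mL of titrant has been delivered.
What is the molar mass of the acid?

106.0 g/mol

n(NaOH) = 0.03011 L × 0.2071 mol/L = 6.236 × 10^-3 mol
n(HA) = 6.236 × 10^-3 mol (1:1 ratio)
M = m / n = 0.6609 g / 6.236 × 10^-3 mol = 106.0 g/mol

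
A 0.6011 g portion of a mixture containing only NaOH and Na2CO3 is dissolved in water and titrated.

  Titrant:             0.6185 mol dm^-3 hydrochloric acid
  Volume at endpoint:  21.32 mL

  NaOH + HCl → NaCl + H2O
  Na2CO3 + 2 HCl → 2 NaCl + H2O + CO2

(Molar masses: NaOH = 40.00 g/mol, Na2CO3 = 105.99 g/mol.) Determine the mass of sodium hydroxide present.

0.3008 g

n(HCl) = 0.02132 × 0.6185 = 0.01319 mol
Let x = n(NaOH), y = n(Na2CO3).
Titrant: 1x + 2y = 0.01319;  mass: 40.00x + 105.99y = 0.6011
Solving, x = 7.519 × 10^-3 mol, y = 2.834 × 10^-3 mol
mass of NaOH = 7.519 × 10^-3 × 40.00 = 0.3008 g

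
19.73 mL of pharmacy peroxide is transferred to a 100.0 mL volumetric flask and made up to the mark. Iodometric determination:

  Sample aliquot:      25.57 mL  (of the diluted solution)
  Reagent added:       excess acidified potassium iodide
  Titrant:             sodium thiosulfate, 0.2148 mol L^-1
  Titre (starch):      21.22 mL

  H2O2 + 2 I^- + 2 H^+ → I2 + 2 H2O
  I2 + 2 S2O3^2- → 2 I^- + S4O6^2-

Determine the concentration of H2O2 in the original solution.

0.4517 mol/L

n(S2O3^2-) = 0.02122 × 0.2148 = 4.558 × 10^-3 mol
n(I2) = n(S2O3^2-)/2 = 2.279 × 10^-3 mol
n(H2O2) in the aliquot = 2.279 × 10^-3 mol (1:1 ratio)
[H2O2]_dilute = 2.279 × 10^-3 / 0.02557 = 0.08913 mol/L
[H2O2]_original = 0.08913 × 100.0/19.73 = 0.4517 mol/L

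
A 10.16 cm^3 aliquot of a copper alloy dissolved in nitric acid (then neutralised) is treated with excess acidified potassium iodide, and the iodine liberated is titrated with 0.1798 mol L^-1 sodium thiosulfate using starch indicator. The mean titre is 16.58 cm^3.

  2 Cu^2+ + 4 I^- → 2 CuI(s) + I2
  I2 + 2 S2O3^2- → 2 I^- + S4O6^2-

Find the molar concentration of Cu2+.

0.2934 mol/L

n(S2O3^2-) = 0.01658 × 0.1798 = 2.981 × 10^-3 mol
n(I2) = n(S2O3^2-)/2 = 1.491 × 10^-3 mol
From the 2:1 ratio, n(Cu2+) in the aliquot = 2/1 × 1.491 × 10^-3 = 2.981 × 10^-3 mol
[Cu2+] = 2.981 × 10^-3 / 0.01016 = 0.2934 mol/L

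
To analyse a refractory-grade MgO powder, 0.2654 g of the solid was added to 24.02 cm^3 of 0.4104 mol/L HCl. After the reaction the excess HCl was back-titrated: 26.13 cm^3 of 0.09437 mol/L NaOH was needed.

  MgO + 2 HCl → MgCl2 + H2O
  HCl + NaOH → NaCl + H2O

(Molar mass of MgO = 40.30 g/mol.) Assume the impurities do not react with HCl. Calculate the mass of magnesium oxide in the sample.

n(HCl) added = 0.02402 × 0.4104 = 9.858 × 10^-3 mol
n(NaOH) used in back-titration = 0.02613 × 0.09437 = 2.466 × 10^-3 mol
n(HCl) left over = 2.466 × 10^-3 mol (1:1 ratio)
n(HCl) consumed by analyte = 9.858 × 10^-3 − 2.466 × 10^-3 = 7.392 × 10^-3 mol
From the 1:2 ratio, n(MgO) = 1/2 × 7.392 × 10^-3 = 3.696 × 10^-3 mol
mass of MgO = 3.696 × 10^-3 × 40.30 = 0.1489 g

0.1489 g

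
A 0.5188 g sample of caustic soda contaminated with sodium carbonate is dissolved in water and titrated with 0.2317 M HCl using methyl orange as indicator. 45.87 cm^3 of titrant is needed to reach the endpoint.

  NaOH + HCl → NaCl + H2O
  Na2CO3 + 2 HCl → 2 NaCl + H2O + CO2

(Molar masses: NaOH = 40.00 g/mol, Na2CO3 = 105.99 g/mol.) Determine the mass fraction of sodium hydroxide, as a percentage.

26.36 %

n(HCl) = 0.04587 × 0.2317 = 0.01063 mol
Let x = n(NaOH), y = n(Na2CO3).
Titrant: 1x + 2y = 0.01063;  mass: 40.00x + 105.99y = 0.5188
Solving, x = 3.419 × 10^-3 mol, y = 3.604 × 10^-3 mol
mass of NaOH = 3.419 × 10^-3 × 40.00 = 0.1368 g
% NaOH = 0.1368 / 0.5188 × 100 = 26.36 %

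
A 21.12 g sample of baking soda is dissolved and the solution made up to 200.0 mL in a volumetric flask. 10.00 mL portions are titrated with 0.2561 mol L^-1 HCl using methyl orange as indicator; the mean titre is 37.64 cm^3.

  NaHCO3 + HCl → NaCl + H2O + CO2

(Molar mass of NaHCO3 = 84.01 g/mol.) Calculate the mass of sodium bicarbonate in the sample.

16.20 g

n(HCl) per titration = 0.03764 × 0.2561 = 9.640 × 10^-3 mol
n(NaHCO3) in each aliquot = 9.640 × 10^-3 mol (1:1 ratio)
n(NaHCO3) in the whole flask = 9.640 × 10^-3 × 200.0/10.00 = 0.1928 mol
mass of NaHCO3 = 0.1928 × 84.01 = 16.20 g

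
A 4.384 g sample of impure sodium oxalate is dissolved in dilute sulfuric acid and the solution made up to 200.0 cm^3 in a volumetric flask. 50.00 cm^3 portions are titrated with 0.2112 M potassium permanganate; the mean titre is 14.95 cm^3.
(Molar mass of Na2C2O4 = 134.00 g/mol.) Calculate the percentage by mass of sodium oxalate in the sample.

96.51 %

2 MnO4^- + 5 C2O4^2- + 16 H^+ → 2 Mn^2+ + 10 CO2 + 8 H2O
n(KMnO4) per titration = 0.01495 × 0.2112 = 3.157 × 10^-3 mol
From the 5:2 ratio, n(Na2C2O4) in each aliquot = 5/2 × 3.157 × 10^-3 = 7.894 × 10^-3 mol
n(Na2C2O4) in the whole flask = 7.894 × 10^-3 × 200.0/50.00 = 0.03157 mol
mass of Na2C2O4 = 0.03157 × 134.00 = 4.231 g
% Na2C2O4 = 4.231 / 4.384 × 100 = 96.51 %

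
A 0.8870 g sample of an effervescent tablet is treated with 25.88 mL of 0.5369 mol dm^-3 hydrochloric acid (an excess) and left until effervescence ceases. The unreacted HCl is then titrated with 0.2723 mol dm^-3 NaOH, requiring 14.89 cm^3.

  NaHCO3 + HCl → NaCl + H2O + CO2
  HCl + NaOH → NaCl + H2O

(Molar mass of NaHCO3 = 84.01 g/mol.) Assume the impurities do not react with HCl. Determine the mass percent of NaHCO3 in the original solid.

93.20 %

n(HCl) added = 0.02588 × 0.5369 = 0.01389 mol
n(NaOH) used in back-titration = 0.01489 × 0.2723 = 4.055 × 10^-3 mol
n(HCl) left over = 4.055 × 10^-3 mol (1:1 ratio)
n(HCl) consumed by analyte = 0.01389 − 4.055 × 10^-3 = 9.840 × 10^-3 mol
n(NaHCO3) = 9.840 × 10^-3 mol (1:1 ratio)
mass of NaHCO3 = 9.840 × 10^-3 × 84.01 = 0.8267 g
% NaHCO3 = 0.8267 / 0.8870 × 100 = 93.20 %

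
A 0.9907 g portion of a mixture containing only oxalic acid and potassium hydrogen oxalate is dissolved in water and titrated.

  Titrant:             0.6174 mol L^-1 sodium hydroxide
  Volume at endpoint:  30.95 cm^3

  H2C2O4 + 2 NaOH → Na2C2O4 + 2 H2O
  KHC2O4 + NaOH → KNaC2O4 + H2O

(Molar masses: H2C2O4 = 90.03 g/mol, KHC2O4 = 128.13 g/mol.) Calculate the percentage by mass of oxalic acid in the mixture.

n(NaOH) = 0.03095 × 0.6174 = 0.01911 mol
Let x = n(H2C2O4), y = n(KHC2O4).
Titrant: 2x + 1y = 0.01911;  mass: 90.03x + 128.13y = 0.9907
Solving, x = 8.769 × 10^-3 mol, y = 1.570 × 10^-3 mol
mass of H2C2O4 = 8.769 × 10^-3 × 90.03 = 0.7895 g
% H2C2O4 = 0.7895 / 0.9907 × 100 = 79.69 %

79.69 %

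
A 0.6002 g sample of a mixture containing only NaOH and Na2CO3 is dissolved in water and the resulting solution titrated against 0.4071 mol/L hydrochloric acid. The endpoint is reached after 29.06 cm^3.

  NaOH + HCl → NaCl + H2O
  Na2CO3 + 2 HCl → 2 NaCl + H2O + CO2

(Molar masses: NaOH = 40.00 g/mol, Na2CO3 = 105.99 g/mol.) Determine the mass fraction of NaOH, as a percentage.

13.72 %

n(HCl) = 0.02906 × 0.4071 = 0.01183 mol
Let x = n(NaOH), y = n(Na2CO3).
Titrant: 1x + 2y = 0.01183;  mass: 40.00x + 105.99y = 0.6002
Solving, x = 2.058 × 10^-3 mol, y = 4.886 × 10^-3 mol
mass of NaOH = 2.058 × 10^-3 × 40.00 = 0.08233 g
% NaOH = 0.08233 / 0.6002 × 100 = 13.72 %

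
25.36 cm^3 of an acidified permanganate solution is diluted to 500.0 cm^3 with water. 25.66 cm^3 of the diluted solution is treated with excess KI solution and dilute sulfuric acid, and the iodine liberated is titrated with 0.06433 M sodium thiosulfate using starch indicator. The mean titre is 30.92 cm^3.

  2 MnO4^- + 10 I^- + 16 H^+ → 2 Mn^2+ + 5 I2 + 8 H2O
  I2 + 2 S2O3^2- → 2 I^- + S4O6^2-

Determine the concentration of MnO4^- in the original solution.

0.3057 M

n(S2O3^2-) = 0.03092 × 0.06433 = 1.989 × 10^-3 mol
n(I2) = n(S2O3^2-)/2 = 9.945 × 10^-4 mol
From the 2:5 ratio, n(MnO4^-) in the aliquot = 2/5 × 9.945 × 10^-4 = 3.978 × 10^-4 mol
[MnO4^-]_dilute = 3.978 × 10^-4 / 0.02566 = 0.01550 mol/L
[MnO4^-]_original = 0.01550 × 500.0/25.36 = 0.3057 mol/L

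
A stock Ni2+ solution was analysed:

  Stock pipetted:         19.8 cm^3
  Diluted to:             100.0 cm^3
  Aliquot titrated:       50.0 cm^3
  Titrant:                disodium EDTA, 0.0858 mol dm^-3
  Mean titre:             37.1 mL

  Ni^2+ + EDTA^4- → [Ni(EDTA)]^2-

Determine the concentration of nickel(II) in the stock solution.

0.322 mol/L

n(EDTA) = 0.0371 × 0.0858 = 3.18 × 10^-3 mol
n(Ni2+) in the aliquot = 3.18 × 10^-3 mol (1:1 ratio)
[Ni2+]_dilute = 3.18 × 10^-3 / 0.0500 = 0.0637 mol/L
Dilution factor = 100.0 / 19.8 = 5.051
[Ni2+]_stock = 0.0637 × 5.051 = 0.322 mol/L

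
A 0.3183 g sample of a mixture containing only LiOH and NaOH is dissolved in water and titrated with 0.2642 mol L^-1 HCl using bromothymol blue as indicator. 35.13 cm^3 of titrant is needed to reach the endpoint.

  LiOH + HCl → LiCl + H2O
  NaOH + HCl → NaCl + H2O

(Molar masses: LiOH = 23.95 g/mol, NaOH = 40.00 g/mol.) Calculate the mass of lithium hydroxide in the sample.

n(HCl) = 0.03513 × 0.2642 = 9.281 × 10^-3 mol
Let x = n(LiOH), y = n(NaOH).
Titrant: 1x + 1y = 9.281 × 10^-3;  mass: 23.95x + 40.00y = 0.3183
Solving, x = 3.299 × 10^-3 mol, y = 5.982 × 10^-3 mol
mass of LiOH = 3.299 × 10^-3 × 23.95 = 0.07902 g

0.07902 g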